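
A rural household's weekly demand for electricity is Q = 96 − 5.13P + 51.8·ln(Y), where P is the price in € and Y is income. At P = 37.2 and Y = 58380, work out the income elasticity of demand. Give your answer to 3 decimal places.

At P = 37.2, Y = 58380: Q = 473.655.
Holding P constant, ∂Q/∂Y = 51.8/Y = 0.00088729.
η_Y = (∂Q/∂Y)·(Y/Q) = 0.00088729 × (58380/473.655) = 0.109.

0.109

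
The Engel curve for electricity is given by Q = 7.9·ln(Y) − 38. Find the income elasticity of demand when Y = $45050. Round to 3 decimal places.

0.169

At Y = 45050: Q = 46.653.
dQ/dY = 7.9/Y = 0.000175361 at this income.
η = (dQ/dY)·(Y/Q) = 0.000175361 × (45050/46.653) = 0.169.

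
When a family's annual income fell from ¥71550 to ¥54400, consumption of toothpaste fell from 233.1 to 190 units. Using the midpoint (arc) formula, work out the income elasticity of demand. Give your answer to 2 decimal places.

ΔQ = 190 − 233.1 = -43.1; midpoint Q̄ = (233.1 + 190)/2 = 211.55.
ΔI = 54400 − 71550 = -17150; midpoint Ī = (71550 + 54400)/2 = 62975.
η = (ΔQ/Q̄) ÷ (ΔI/Ī) = (-43.1/211.55) ÷ (-17150/62975) = 0.75.

0.75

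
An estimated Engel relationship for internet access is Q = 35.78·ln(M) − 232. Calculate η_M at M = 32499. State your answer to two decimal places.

0.26

At M = 32499: Q = 139.717.
dQ/dM = 35.78/M = 0.00110096 at this income.
η = (dQ/dM)·(M/Q) = 0.00110096 × (32499/139.717) = 0.26.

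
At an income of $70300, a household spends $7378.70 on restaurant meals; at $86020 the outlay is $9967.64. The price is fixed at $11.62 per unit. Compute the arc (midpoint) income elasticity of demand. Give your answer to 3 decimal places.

With a constant price, Q₁ = 7378.70/11.62 = 635.000 and Q₂ = 9967.64/11.62 = 857.800 (equivalently, work directly with expenditure since P cancels).
Midpoint %ΔQ = (9967.64 − 7378.70)/8673.17 = 0.29850; midpoint %ΔI = (86020 − 70300)/78160 = 0.20113.
η = 0.29850 / 0.20113 = 1.484.

1.484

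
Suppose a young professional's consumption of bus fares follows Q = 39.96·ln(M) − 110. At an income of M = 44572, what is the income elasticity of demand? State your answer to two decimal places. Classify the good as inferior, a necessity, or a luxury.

0.13 (necessity)

At M = 44572: Q = 317.766.
dQ/dM = 39.96/M = 0.000896527 at this income.
η = (dQ/dM)·(M/Q) = 0.000896527 × (44572/317.766) = 0.13.
Since 0 < η < 1, the good is a necessity.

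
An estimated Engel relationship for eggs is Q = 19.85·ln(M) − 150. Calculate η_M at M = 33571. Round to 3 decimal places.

At M = 33571: Q = 56.865.
dQ/dM = 19.85/M = 0.000591284 at this income.
η = (dQ/dM)·(M/Q) = 0.000591284 × (33571/56.865) = 0.349.

0.349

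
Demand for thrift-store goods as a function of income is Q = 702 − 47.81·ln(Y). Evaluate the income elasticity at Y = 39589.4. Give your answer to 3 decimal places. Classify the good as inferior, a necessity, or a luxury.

-0.244 (inferior good)

At Y = 39589.4: Q = 195.868.
dQ/dY = -47.81/Y = -0.00120765 at this income.
η = (dQ/dY)·(Y/Q) = -0.00120765 × (39589.4/195.868) = -0.244.
Since η < 0, the good is an inferior good.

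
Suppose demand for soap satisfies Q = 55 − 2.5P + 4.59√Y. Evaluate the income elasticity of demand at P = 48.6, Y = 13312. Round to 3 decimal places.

0.572

At P = 48.6, Y = 13312: Q = 463.083.
Holding P constant, ∂Q/∂Y = 4.59/(2√Y) = 0.0198912.
η_Y = (∂Q/∂Y)·(Y/Q) = 0.0198912 × (13312/463.083) = 0.572.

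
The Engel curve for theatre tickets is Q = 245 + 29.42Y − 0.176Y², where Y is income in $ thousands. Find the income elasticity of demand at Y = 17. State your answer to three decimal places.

0.574

At Y = 17: Q = 694.2760.
dQ/dY = 29.42 − 0.352Y = 23.43600.
η = (dQ/dY)·(Y/Q) = 23.43600 × (17/694.2760) = 0.574.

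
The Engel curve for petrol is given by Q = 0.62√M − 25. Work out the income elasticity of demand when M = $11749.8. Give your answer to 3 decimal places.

0.796

At M = 11749.8: Q = 42.206.
dQ/dM = 0.62/(2√M) = 0.00285987 at this income.
η = (dQ/dM)·(M/Q) = 0.00285987 × (11749.8/42.206) = 0.796.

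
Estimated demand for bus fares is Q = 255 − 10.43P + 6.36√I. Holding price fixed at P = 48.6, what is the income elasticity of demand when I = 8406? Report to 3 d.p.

0.880

At P = 48.6, I = 8406: Q = 331.214.
Holding P constant, ∂Q/∂I = 6.36/(2√I) = 0.0346843.
η_I = (∂Q/∂I)·(I/Q) = 0.0346843 × (8406/331.214) = 0.880.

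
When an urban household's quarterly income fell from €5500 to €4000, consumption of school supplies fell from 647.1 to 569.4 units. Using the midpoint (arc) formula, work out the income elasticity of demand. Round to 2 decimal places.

ΔQ = 569.4 − 647.1 = -77.7; midpoint Q̄ = (647.1 + 569.4)/2 = 608.25.
ΔI = 4000 − 5500 = -1500; midpoint Ī = (5500 + 4000)/2 = 4750.
η = (ΔQ/Q̄) ÷ (ΔI/Ī) = (-77.7/608.25) ÷ (-1500/4750) = 0.40.

0.40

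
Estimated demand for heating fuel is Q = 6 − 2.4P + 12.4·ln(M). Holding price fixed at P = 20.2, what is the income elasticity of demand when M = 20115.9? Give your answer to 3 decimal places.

0.154

At P = 20.2, M = 20115.9: Q = 80.395.
Holding P constant, ∂Q/∂M = 12.4/M = 0.000616428.
η_M = (∂Q/∂M)·(M/Q) = 0.000616428 × (20115.9/80.395) = 0.154.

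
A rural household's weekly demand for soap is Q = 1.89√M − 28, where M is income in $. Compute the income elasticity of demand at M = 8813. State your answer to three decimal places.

0.594

At M = 8813: Q = 149.429.
dQ/dM = 1.89/(2√M) = 0.0100663 at this income.
η = (dQ/dM)·(M/Q) = 0.0100663 × (8813/149.429) = 0.594.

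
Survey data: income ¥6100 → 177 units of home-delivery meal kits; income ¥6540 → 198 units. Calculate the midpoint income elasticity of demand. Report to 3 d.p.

ΔQ = 198 − 177 = 21; midpoint Q̄ = (177 + 198)/2 = 187.5.
ΔI = 6540 − 6100 = 440; midpoint Ī = (6100 + 6540)/2 = 6320.
η = (ΔQ/Q̄) ÷ (ΔI/Ī) = (21/187.5) ÷ (440/6320) = 1.609.

1.609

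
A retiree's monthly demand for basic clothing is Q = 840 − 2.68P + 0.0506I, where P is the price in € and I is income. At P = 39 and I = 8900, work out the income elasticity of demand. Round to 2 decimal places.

0.38

At P = 39, I = 8900: Q = 1185.820.
Holding P constant, ∂Q/∂I = 0.0506.
η_I = (∂Q/∂I)·(I/Q) = 0.0506 × (8900/1185.820) = 0.38.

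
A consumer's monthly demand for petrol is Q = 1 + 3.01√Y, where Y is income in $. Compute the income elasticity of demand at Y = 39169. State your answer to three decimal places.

0.499

At Y = 39169: Q = 596.714.
dQ/dY = 3.01/(2√Y) = 0.00760441 at this income.
η = (dQ/dY)·(Y/Q) = 0.00760441 × (39169/596.714) = 0.499.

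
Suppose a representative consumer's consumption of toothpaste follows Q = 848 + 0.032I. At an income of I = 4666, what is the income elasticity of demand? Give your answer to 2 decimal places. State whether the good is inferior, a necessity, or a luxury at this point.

At I = 4666: Q = 997.312.
dQ/dI = 0.032.
η = (dQ/dI)·(I/Q) = 0.032 × (4666/997.312) = 0.15.
Since 0 < η < 1, the good is a necessity.

0.15 (necessity)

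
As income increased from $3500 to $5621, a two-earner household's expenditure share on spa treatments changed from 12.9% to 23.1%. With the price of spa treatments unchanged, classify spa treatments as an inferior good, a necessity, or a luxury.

luxury

The budget share rises as income rises, so η > 1.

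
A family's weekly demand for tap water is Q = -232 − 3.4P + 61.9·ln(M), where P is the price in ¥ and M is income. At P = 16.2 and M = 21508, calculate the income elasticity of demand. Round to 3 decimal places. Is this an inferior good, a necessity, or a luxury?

At P = 16.2, M = 21508: Q = 330.446.
Holding P constant, ∂Q/∂M = 61.9/M = 0.002878.
η_M = (∂Q/∂M)·(M/Q) = 0.002878 × (21508/330.446) = 0.187.
Since 0 < η < 1, this is a necessity.

0.187 (necessity)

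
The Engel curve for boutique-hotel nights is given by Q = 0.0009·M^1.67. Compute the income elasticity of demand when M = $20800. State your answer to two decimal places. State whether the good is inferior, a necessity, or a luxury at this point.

1.67 (luxury)

For Q = A·M^β the income elasticity is constant and equal to β.
Here β = 1.67, so η = 1.67.
Since η > 1, the good is a luxury.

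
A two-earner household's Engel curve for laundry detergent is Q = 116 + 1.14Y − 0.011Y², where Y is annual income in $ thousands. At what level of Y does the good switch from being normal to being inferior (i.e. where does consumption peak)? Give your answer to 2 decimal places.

dQ/dY = 1.14 − 0.022Y.
The good is inferior where dQ/dY < 0. Setting dQ/dY = 0 gives Y = 1.14 / 0.022 = 51.82.

51.82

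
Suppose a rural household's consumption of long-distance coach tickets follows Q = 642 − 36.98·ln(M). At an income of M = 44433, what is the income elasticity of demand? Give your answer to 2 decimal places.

-0.15

At M = 44433: Q = 246.250.
dQ/dM = -36.98/M = -0.000832264 at this income.
η = (dQ/dM)·(M/Q) = -0.000832264 × (44433/246.250) = -0.15.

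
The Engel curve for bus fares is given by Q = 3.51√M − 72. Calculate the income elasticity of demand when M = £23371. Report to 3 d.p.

At M = 23371: Q = 464.594.
dQ/dM = 3.51/(2√M) = 0.0114799 at this income.
η = (dQ/dM)·(M/Q) = 0.0114799 × (23371/464.594) = 0.577.

0.577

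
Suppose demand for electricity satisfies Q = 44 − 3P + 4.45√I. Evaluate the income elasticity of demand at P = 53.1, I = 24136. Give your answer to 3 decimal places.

At P = 53.1, I = 24136: Q = 576.042.
Holding P constant, ∂Q/∂I = 4.45/(2√I) = 0.0143218.
η_I = (∂Q/∂I)·(I/Q) = 0.0143218 × (24136/576.042) = 0.600.

0.600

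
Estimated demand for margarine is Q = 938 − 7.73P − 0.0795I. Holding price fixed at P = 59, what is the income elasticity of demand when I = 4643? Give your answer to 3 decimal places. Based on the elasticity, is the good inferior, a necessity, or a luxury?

At P = 59, I = 4643: Q = 112.811.
Holding P constant, ∂Q/∂I = −0.0795.
η_I = (∂Q/∂I)·(I/Q) = -0.0795 × (4643/112.811) = -3.272.
Since η < 0, this is an inferior good.

-3.272 (inferior good)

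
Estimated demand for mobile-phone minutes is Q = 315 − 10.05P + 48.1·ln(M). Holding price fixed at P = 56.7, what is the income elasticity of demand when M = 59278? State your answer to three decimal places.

0.176

At P = 56.7, M = 59278: Q = 273.784.
Holding P constant, ∂Q/∂M = 48.1/M = 0.000811431.
η_M = (∂Q/∂M)·(M/Q) = 0.000811431 × (59278/273.784) = 0.176.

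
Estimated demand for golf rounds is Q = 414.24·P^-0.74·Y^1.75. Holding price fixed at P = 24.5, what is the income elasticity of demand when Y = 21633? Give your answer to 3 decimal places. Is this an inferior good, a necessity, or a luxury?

1.750 (luxury)

For a multiplicative demand Q = A·P^α·Y^β, the income elasticity is β everywhere.
Here β = 1.75, so η = 1.750.
Since η > 1, this is a luxury.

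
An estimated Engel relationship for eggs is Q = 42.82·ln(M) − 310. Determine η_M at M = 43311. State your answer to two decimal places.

0.29

At M = 43311: Q = 147.153.
dQ/dM = 42.82/M = 0.000988663 at this income.
η = (dQ/dM)·(M/Q) = 0.000988663 × (43311/147.153) = 0.29.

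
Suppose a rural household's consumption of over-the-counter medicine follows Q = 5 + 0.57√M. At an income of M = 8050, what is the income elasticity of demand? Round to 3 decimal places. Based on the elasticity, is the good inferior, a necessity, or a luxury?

At M = 8050: Q = 56.141.
dQ/dM = 0.57/(2√M) = 0.00317649 at this income.
η = (dQ/dM)·(M/Q) = 0.00317649 × (8050/56.141) = 0.455.
Since 0 < η < 1, the good is a necessity.

0.455 (necessity)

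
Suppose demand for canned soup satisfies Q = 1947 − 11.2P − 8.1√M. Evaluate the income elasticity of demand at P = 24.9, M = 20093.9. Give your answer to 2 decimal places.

-1.10

At P = 24.9, M = 20093.9: Q = 519.921.
Holding P constant, ∂Q/∂M = -8.1/(2√M) = -0.0285708.
η_M = (∂Q/∂M)·(M/Q) = -0.0285708 × (20093.9/519.921) = -1.10.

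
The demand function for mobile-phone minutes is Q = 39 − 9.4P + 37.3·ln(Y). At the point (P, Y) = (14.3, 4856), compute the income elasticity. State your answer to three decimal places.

0.169

At P = 14.3, Y = 4856: Q = 221.181.
Holding P constant, ∂Q/∂Y = 37.3/Y = 0.00768122.
η_Y = (∂Q/∂Y)·(Y/Q) = 0.00768122 × (4856/221.181) = 0.169.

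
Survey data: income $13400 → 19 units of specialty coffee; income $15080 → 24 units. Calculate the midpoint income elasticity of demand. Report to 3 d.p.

1.971

ΔQ = 24 − 19 = 5; midpoint Q̄ = (19 + 24)/2 = 21.5.
ΔI = 15080 − 13400 = 1680; midpoint Ī = (13400 + 15080)/2 = 14240.
η = (ΔQ/Q̄) ÷ (ΔI/Ī) = (5/21.5) ÷ (1680/14240) = 1.971.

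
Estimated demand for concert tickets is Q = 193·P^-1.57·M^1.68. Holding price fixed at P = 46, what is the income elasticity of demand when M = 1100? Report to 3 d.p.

For a multiplicative demand Q = A·P^α·M^β, the income elasticity is β everywhere.
Here β = 1.68, so η = 1.680.

1.680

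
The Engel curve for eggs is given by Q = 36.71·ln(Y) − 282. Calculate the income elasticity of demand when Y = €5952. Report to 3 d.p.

At Y = 5952: Q = 37.064.
dQ/dY = 36.71/Y = 0.00616767 at this income.
η = (dQ/dY)·(Y/Q) = 0.00616767 × (5952/37.064) = 0.990.

0.990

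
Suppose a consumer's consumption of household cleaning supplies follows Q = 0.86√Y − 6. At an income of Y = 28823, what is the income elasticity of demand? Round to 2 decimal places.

0.52

At Y = 28823: Q = 140.005.
dQ/dY = 0.86/(2√Y) = 0.00253279 at this income.
η = (dQ/dY)·(Y/Q) = 0.00253279 × (28823/140.005) = 0.52.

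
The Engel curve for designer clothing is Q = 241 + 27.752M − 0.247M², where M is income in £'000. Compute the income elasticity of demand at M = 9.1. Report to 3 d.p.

0.447

At M = 9.1: Q = 473.0891.
dQ/dM = 27.752 − 0.494M = 23.25660.
η = (dQ/dM)·(M/Q) = 23.25660 × (9.1/473.0891) = 0.447.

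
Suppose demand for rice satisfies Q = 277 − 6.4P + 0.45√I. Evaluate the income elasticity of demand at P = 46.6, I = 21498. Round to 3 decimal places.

At P = 46.6, I = 21498: Q = 44.740.
Holding P constant, ∂Q/∂I = 0.45/(2√I) = 0.00153456.
η_I = (∂Q/∂I)·(I/Q) = 0.00153456 × (21498/44.740) = 0.737.

0.737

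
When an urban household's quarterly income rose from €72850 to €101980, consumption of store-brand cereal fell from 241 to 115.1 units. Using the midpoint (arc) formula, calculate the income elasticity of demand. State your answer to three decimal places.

-2.122

ΔQ = 115.1 − 241 = -125.9; midpoint Q̄ = (241 + 115.1)/2 = 178.05.
ΔI = 101980 − 72850 = 29130; midpoint Ī = (72850 + 101980)/2 = 87415.
η = (ΔQ/Q̄) ÷ (ΔI/Ī) = (-125.9/178.05) ÷ (29130/87415) = -2.122.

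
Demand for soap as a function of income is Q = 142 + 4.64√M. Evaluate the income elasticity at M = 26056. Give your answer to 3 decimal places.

0.420

At M = 26056: Q = 890.983.
dQ/dM = 4.64/(2√M) = 0.0143726 at this income.
η = (dQ/dM)·(M/Q) = 0.0143726 × (26056/890.983) = 0.420.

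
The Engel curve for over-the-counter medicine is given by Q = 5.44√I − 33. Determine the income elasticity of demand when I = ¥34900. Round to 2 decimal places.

At I = 34900: Q = 983.276.
dQ/dI = 5.44/(2√I) = 0.0145598 at this income.
η = (dQ/dI)·(I/Q) = 0.0145598 × (34900/983.276) = 0.52.

0.52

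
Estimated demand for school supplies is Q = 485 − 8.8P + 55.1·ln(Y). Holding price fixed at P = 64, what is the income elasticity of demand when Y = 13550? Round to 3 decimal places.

At P = 64, Y = 13550: Q = 446.029.
Holding P constant, ∂Q/∂Y = 55.1/Y = 0.00406642.
η_Y = (∂Q/∂Y)·(Y/Q) = 0.00406642 × (13550/446.029) = 0.124.

0.124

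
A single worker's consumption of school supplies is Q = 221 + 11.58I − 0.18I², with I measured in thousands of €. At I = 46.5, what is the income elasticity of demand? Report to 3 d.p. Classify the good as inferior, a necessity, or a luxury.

At I = 46.5: Q = 370.2650.
dQ/dI = 11.58 − 0.36I = -5.16000.
η = (dQ/dI)·(I/Q) = -5.16000 × (46.5/370.2650) = -0.648.
η < 0 ⇒ inferior good.

-0.648 (inferior good)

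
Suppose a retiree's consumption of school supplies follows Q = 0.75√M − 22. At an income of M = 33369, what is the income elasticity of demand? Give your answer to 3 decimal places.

At M = 33369: Q = 115.004.
dQ/dM = 0.75/(2√M) = 0.00205286 at this income.
η = (dQ/dM)·(M/Q) = 0.00205286 × (33369/115.004) = 0.596.

0.596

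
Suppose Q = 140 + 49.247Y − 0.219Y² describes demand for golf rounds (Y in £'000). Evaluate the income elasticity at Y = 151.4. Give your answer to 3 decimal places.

At Y = 151.4: Q = 2576.0866.
dQ/dY = 49.247 − 0.438Y = -17.06620.
η = (dQ/dY)·(Y/Q) = -17.06620 × (151.4/2576.0866) = -1.003.

-1.003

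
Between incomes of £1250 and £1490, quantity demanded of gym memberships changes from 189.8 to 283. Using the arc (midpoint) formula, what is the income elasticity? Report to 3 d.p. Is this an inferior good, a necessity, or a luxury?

ΔQ = 283 − 189.8 = 93.2; midpoint Q̄ = (189.8 + 283)/2 = 236.4.
ΔI = 1490 − 1250 = 240; midpoint Ī = (1250 + 1490)/2 = 1370.
η = (ΔQ/Q̄) ÷ (ΔI/Ī) = (93.2/236.4) ÷ (240/1370) = 2.250.
η > 1 ⇒ luxury.

2.250 (luxury)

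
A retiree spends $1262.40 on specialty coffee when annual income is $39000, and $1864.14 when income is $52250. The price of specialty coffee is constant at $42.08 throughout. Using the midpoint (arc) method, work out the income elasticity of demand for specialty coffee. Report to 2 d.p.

1.33

With a constant price, Q₁ = 1262.40/42.08 = 30.000 and Q₂ = 1864.14/42.08 = 44.300 (equivalently, work directly with expenditure since P cancels).
Midpoint %ΔQ = (1864.14 − 1262.40)/1563.27 = 0.38492; midpoint %ΔI = (52250 − 39000)/45625 = 0.29041.
η = 0.38492 / 0.29041 = 1.33.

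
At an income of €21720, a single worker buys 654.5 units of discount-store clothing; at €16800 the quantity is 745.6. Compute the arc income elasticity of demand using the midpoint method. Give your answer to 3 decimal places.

-0.509

ΔQ = 745.6 − 654.5 = 91.1; midpoint Q̄ = (654.5 + 745.6)/2 = 700.05.
ΔI = 16800 − 21720 = -4920; midpoint Ī = (21720 + 16800)/2 = 19260.
η = (ΔQ/Q̄) ÷ (ΔI/Ī) = (91.1/700.05) ÷ (-4920/19260) = -0.509.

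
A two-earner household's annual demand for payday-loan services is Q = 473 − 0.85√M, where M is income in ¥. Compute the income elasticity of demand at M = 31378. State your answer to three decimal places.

-0.233

At M = 31378: Q = 322.432.
dQ/dM = -0.85/(2√M) = -0.00239925 at this income.
η = (dQ/dM)·(M/Q) = -0.00239925 × (31378/322.432) = -0.233.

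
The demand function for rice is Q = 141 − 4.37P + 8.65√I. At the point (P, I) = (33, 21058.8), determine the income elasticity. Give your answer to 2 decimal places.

0.50

At P = 33, I = 21058.8: Q = 1252.048.
Holding P constant, ∂Q/∂I = 8.65/(2√I) = 0.0298036.
η_I = (∂Q/∂I)·(I/Q) = 0.0298036 × (21058.8/1252.048) = 0.50.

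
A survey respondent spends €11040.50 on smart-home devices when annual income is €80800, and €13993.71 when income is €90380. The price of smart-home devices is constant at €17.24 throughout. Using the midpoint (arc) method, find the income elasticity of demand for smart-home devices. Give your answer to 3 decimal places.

2.108

With a constant price, Q₁ = 11040.50/17.24 = 640.400 and Q₂ = 13993.71/17.24 = 811.700 (equivalently, work directly with expenditure since P cancels).
Midpoint %ΔQ = (13993.71 − 11040.50)/12517.11 = 0.23593; midpoint %ΔI = (90380 − 80800)/85590 = 0.11193.
η = 0.23593 / 0.11193 = 2.108.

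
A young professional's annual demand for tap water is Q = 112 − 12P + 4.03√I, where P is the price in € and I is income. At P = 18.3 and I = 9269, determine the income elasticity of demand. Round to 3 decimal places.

At P = 18.3, I = 9269: Q = 280.391.
Holding P constant, ∂Q/∂I = 4.03/(2√I) = 0.0209295.
η_I = (∂Q/∂I)·(I/Q) = 0.0209295 × (9269/280.391) = 0.692.

0.692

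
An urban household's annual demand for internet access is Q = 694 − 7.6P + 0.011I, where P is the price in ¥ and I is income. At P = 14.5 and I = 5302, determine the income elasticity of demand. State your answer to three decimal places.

At P = 14.5, I = 5302: Q = 642.122.
Holding P constant, ∂Q/∂I = 0.011.
η_I = (∂Q/∂I)·(I/Q) = 0.011 × (5302/642.122) = 0.091.

0.091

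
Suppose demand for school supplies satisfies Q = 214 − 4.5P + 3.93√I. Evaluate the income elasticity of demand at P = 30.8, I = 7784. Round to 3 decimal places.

At P = 30.8, I = 7784: Q = 422.132.
Holding P constant, ∂Q/∂I = 3.93/(2√I) = 0.0222721.
η_I = (∂Q/∂I)·(I/Q) = 0.0222721 × (7784/422.132) = 0.411.

0.411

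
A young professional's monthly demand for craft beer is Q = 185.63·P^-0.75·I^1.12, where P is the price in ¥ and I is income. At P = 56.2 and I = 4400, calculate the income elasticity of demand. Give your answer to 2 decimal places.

For a multiplicative demand Q = A·P^α·I^β, the income elasticity is β everywhere.
Here β = 1.12, so η = 1.12.

1.12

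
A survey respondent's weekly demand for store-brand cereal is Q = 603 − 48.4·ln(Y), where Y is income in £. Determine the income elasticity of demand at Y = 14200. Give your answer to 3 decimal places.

At Y = 14200: Q = 140.248.
dQ/dY = -48.4/Y = -0.00340845 at this income.
η = (dQ/dY)·(Y/Q) = -0.00340845 × (14200/140.248) = -0.345.

-0.345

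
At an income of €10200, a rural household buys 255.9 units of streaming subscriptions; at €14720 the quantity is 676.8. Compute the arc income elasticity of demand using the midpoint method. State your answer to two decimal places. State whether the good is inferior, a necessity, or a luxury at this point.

ΔQ = 676.8 − 255.9 = 420.9; midpoint Q̄ = (255.9 + 676.8)/2 = 466.35.
ΔI = 14720 − 10200 = 4520; midpoint Ī = (10200 + 14720)/2 = 12460.
η = (ΔQ/Q̄) ÷ (ΔI/Ī) = (420.9/466.35) ÷ (4520/12460) = 2.49.
η > 1 ⇒ luxury.

2.49 (luxury)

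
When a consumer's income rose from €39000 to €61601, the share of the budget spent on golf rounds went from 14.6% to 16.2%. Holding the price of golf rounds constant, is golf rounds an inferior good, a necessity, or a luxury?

luxury

The budget share rises as income rises, so η > 1.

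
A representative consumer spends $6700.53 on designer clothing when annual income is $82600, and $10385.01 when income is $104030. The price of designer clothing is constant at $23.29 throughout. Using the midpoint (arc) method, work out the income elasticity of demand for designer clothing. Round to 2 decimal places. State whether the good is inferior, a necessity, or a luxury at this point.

1.88 (luxury)

With a constant price, Q₁ = 6700.53/23.29 = 287.700 and Q₂ = 10385.01/23.29 = 445.900 (equivalently, work directly with expenditure since P cancels).
Midpoint %ΔQ = (10385.01 − 6700.53)/8542.77 = 0.43130; midpoint %ΔI = (104030 − 82600)/93315 = 0.22965.
η = 0.43130 / 0.22965 = 1.88.
η > 1 ⇒ luxury.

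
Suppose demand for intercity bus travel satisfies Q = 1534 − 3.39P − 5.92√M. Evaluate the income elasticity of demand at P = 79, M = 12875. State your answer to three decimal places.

At P = 79, M = 12875: Q = 594.459.
Holding P constant, ∂Q/∂M = -5.92/(2√M) = -0.0260866.
η_M = (∂Q/∂M)·(M/Q) = -0.0260866 × (12875/594.459) = -0.565.

-0.565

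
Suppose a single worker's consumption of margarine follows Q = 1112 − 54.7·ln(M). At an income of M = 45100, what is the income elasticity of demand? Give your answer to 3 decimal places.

At M = 45100: Q = 525.800.
dQ/dM = -54.7/M = -0.00121286 at this income.
η = (dQ/dM)·(M/Q) = -0.00121286 × (45100/525.800) = -0.104.

-0.104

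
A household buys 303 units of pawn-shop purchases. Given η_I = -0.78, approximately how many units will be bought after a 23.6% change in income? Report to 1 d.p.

%ΔQ ≈ η × %ΔI = -0.78 × 23.6% = -18.408%.
New Q ≈ 303 × (1 − 0.18408) = 247.2.

247.2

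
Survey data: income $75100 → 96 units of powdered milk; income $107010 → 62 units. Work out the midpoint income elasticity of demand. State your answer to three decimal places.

ΔQ = 62 − 96 = -34; midpoint Q̄ = (96 + 62)/2 = 79.
ΔI = 107010 − 75100 = 31910; midpoint Ī = (75100 + 107010)/2 = 91055.
η = (ΔQ/Q̄) ÷ (ΔI/Ī) = (-34/79) ÷ (31910/91055) = -1.228.

-1.228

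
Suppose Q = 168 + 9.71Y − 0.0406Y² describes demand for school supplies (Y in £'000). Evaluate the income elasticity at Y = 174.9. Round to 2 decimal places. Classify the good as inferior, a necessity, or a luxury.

-1.26 (inferior good)

At Y = 174.9: Q = 624.3246.
dQ/dY = 9.71 − 0.0812Y = -4.49188.
η = (dQ/dY)·(Y/Q) = -4.49188 × (174.9/624.3246) = -1.26.
η < 0 ⇒ inferior good.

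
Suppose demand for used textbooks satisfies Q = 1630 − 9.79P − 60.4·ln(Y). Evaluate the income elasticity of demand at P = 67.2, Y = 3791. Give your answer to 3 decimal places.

-0.127

At P = 67.2, Y = 3791: Q = 474.393.
Holding P constant, ∂Q/∂Y = -60.4/Y = -0.0159325.
η_Y = (∂Q/∂Y)·(Y/Q) = -0.0159325 × (3791/474.393) = -0.127.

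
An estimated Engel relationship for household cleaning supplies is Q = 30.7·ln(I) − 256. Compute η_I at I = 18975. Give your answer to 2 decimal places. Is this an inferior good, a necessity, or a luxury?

At I = 18975: Q = 46.422.
dQ/dI = 30.7/I = 0.00161792 at this income.
η = (dQ/dI)·(I/Q) = 0.00161792 × (18975/46.422) = 0.66.
Since 0 < η < 1, the good is a necessity.

0.66 (necessity)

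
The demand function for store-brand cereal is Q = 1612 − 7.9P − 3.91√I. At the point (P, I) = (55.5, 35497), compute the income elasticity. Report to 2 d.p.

-0.84

At P = 55.5, I = 35497: Q = 436.881.
Holding P constant, ∂Q/∂I = -3.91/(2√I) = -0.0103765.
η_I = (∂Q/∂I)·(I/Q) = -0.0103765 × (35497/436.881) = -0.84.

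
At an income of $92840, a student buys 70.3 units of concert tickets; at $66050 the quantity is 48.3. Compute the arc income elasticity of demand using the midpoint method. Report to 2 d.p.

ΔQ = 48.3 − 70.3 = -22; midpoint Q̄ = (70.3 + 48.3)/2 = 59.3.
ΔI = 66050 − 92840 = -26790; midpoint Ī = (92840 + 66050)/2 = 79445.
η = (ΔQ/Q̄) ÷ (ΔI/Ī) = (-22/59.3) ÷ (-26790/79445) = 1.10.

1.10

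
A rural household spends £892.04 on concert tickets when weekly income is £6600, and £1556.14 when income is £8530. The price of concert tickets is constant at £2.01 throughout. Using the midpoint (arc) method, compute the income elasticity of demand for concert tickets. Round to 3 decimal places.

2.127

With a constant price, Q₁ = 892.04/2.01 = 443.801 and Q₂ = 1556.14/2.01 = 774.199 (equivalently, work directly with expenditure since P cancels).
Midpoint %ΔQ = (1556.14 − 892.04)/1224.09 = 0.54253; midpoint %ΔI = (8530 − 6600)/7565 = 0.25512.
η = 0.54253 / 0.25512 = 2.127.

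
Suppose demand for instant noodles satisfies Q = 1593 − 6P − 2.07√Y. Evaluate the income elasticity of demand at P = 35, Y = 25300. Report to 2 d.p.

-0.16

At P = 35, Y = 25300: Q = 1053.746.
Holding P constant, ∂Q/∂Y = -2.07/(2√Y) = -0.00650699.
η_Y = (∂Q/∂Y)·(Y/Q) = -0.00650699 × (25300/1053.746) = -0.16.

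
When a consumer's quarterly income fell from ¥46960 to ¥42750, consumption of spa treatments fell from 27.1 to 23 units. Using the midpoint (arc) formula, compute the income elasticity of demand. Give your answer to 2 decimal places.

ΔQ = 23 − 27.1 = -4.1; midpoint Q̄ = (27.1 + 23)/2 = 25.05.
ΔI = 42750 − 46960 = -4210; midpoint Ī = (46960 + 42750)/2 = 44855.
η = (ΔQ/Q̄) ÷ (ΔI/Ī) = (-4.1/25.05) ÷ (-4210/44855) = 1.74.

1.74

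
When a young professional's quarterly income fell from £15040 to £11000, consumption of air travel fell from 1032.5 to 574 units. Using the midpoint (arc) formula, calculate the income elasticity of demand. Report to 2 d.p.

ΔQ = 574 − 1032.5 = -458.5; midpoint Q̄ = (1032.5 + 574)/2 = 803.25.
ΔI = 11000 − 15040 = -4040; midpoint Ī = (15040 + 11000)/2 = 13020.
η = (ΔQ/Q̄) ÷ (ΔI/Ī) = (-458.5/803.25) ÷ (-4040/13020) = 1.84.

1.84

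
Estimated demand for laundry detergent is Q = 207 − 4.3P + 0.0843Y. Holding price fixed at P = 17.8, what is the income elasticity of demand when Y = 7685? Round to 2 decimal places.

0.83

At P = 17.8, Y = 7685: Q = 778.305.
Holding P constant, ∂Q/∂Y = 0.0843.
η_Y = (∂Q/∂Y)·(Y/Q) = 0.0843 × (7685/778.305) = 0.83.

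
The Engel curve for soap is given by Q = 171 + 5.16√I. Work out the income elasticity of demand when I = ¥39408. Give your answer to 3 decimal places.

At I = 39408: Q = 1195.335.
dQ/dI = 5.16/(2√I) = 0.0129965 at this income.
η = (dQ/dI)·(I/Q) = 0.0129965 × (39408/1195.335) = 0.428.

0.428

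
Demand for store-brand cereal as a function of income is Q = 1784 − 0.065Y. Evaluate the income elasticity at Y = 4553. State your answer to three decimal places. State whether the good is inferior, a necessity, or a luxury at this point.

At Y = 4553: Q = 1488.055.
dQ/dY = −0.065.
η = (dQ/dY)·(Y/Q) = -0.065 × (4553/1488.055) = -0.199.
Since η < 0, the good is an inferior good.

-0.199 (inferior good)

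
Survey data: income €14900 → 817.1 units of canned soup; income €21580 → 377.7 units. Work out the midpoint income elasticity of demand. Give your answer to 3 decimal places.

-2.008

ΔQ = 377.7 − 817.1 = -439.4; midpoint Q̄ = (817.1 + 377.7)/2 = 597.4.
ΔI = 21580 − 14900 = 6680; midpoint Ī = (14900 + 21580)/2 = 18240.
η = (ΔQ/Q̄) ÷ (ΔI/Ī) = (-439.4/597.4) ÷ (6680/18240) = -2.008.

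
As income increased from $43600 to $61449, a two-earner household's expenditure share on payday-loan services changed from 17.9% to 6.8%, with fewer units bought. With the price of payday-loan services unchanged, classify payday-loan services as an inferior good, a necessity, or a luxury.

inferior good

Quantity demanded falls as income rises, so η < 0.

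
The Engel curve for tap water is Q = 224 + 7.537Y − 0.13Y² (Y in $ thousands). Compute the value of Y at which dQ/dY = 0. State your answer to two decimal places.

28.99

dQ/dY = 7.537 − 0.26Y.
The good is inferior where dQ/dY < 0. Setting dQ/dY = 0 gives Y = 7.537 / 0.26 = 28.99.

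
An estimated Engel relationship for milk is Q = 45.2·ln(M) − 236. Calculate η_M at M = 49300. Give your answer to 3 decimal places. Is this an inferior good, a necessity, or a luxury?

At M = 49300: Q = 252.417.
dQ/dM = 45.2/M = 0.000916836 at this income.
η = (dQ/dM)·(M/Q) = 0.000916836 × (49300/252.417) = 0.179.
Since 0 < η < 1, the good is a necessity.

0.179 (necessity)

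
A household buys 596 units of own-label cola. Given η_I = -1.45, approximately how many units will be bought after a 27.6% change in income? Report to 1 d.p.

%ΔQ ≈ η × %ΔI = -1.45 × 27.6% = -40.02%.
New Q ≈ 596 × (1 − 0.4002) = 357.5.

357.5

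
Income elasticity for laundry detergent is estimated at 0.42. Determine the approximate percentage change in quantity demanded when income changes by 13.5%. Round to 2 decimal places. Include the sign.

5.67%

%ΔQ ≈ η × %ΔI = 0.42 × 13.5% = 5.67%.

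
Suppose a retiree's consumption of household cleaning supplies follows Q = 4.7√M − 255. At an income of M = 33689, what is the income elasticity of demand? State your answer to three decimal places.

0.710

At M = 33689: Q = 607.664.
dQ/dM = 4.7/(2√M) = 0.0128034 at this income.
η = (dQ/dM)·(M/Q) = 0.0128034 × (33689/607.664) = 0.710.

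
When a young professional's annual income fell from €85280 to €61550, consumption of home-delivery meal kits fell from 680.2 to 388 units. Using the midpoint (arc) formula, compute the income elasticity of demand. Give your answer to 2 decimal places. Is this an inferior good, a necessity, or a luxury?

ΔQ = 388 − 680.2 = -292.2; midpoint Q̄ = (680.2 + 388)/2 = 534.1.
ΔI = 61550 − 85280 = -23730; midpoint Ī = (85280 + 61550)/2 = 73415.
η = (ΔQ/Q̄) ÷ (ΔI/Ī) = (-292.2/534.1) ÷ (-23730/73415) = 1.69.
η > 1 ⇒ luxury.

1.69 (luxury)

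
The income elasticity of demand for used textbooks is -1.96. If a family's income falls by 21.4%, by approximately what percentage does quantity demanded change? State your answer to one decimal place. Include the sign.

%ΔQ ≈ η × %ΔI = -1.96 × (-21.4%) = 41.9%.

41.9%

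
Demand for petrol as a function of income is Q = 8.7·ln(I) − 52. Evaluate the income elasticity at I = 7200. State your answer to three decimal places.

At I = 7200: Q = 25.272.
dQ/dI = 8.7/I = 0.00120833 at this income.
η = (dQ/dI)·(I/Q) = 0.00120833 × (7200/25.272) = 0.344.

0.344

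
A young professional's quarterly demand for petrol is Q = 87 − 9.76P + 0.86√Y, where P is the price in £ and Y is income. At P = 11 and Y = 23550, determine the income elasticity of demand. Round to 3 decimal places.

0.591

At P = 11, Y = 23550: Q = 111.616.
Holding P constant, ∂Q/∂Y = 0.86/(2√Y) = 0.00280203.
η_Y = (∂Q/∂Y)·(Y/Q) = 0.00280203 × (23550/111.616) = 0.591.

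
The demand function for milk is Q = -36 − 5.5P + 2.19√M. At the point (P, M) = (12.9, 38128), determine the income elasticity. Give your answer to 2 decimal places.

0.67

At P = 12.9, M = 38128: Q = 320.678.
Holding P constant, ∂Q/∂M = 2.19/(2√M) = 0.00560779.
η_M = (∂Q/∂M)·(M/Q) = 0.00560779 × (38128/320.678) = 0.67.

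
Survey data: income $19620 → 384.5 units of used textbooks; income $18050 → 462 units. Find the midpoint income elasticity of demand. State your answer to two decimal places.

-2.20

ΔQ = 462 − 384.5 = 77.5; midpoint Q̄ = (384.5 + 462)/2 = 423.25.
ΔI = 18050 − 19620 = -1570; midpoint Ī = (19620 + 18050)/2 = 18835.
η = (ΔQ/Q̄) ÷ (ΔI/Ī) = (77.5/423.25) ÷ (-1570/18835) = -2.20.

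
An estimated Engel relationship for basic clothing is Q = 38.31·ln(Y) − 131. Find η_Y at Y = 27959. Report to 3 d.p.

0.147

At Y = 27959: Q = 261.237.
dQ/dY = 38.31/Y = 0.00137022 at this income.
η = (dQ/dY)·(Y/Q) = 0.00137022 × (27959/261.237) = 0.147.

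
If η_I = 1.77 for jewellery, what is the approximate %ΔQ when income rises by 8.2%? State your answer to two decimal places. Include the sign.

%ΔQ ≈ η × %ΔI = 1.77 × 8.2% = 14.51%.

14.51%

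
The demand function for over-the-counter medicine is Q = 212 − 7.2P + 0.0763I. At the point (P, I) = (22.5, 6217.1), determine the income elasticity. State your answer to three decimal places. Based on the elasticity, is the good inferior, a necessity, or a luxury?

0.905 (necessity)

At P = 22.5, I = 6217.1: Q = 524.365.
Holding P constant, ∂Q/∂I = 0.0763.
η_I = (∂Q/∂I)·(I/Q) = 0.0763 × (6217.1/524.365) = 0.905.
Since 0 < η < 1, this is a necessity.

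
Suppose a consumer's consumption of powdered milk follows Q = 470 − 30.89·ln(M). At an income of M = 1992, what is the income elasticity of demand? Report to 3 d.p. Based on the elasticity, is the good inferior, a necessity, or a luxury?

At M = 1992: Q = 235.332.
dQ/dM = -30.89/M = -0.015507 at this income.
η = (dQ/dM)·(M/Q) = -0.015507 × (1992/235.332) = -0.131.
Since η < 0, the good is an inferior good.

-0.131 (inferior good)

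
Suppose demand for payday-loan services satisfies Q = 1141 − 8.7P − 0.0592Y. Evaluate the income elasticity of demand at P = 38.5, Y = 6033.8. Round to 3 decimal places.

-0.796

At P = 38.5, Y = 6033.8: Q = 448.849.
Holding P constant, ∂Q/∂Y = −0.0592.
η_Y = (∂Q/∂Y)·(Y/Q) = -0.0592 × (6033.8/448.849) = -0.796.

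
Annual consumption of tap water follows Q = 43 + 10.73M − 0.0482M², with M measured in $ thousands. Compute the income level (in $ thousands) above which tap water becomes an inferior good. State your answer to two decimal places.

dQ/dM = 10.73 − 0.0964M.
The good is inferior where dQ/dM < 0. Setting dQ/dM = 0 gives M = 10.73 / 0.0964 = 111.31.

111.31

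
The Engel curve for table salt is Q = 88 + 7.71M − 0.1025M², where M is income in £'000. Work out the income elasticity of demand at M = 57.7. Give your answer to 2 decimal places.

-1.24

At M = 57.7: Q = 191.6148.
dQ/dM = 7.71 − 0.205M = -4.11850.
η = (dQ/dM)·(M/Q) = -4.11850 × (57.7/191.6148) = -1.24.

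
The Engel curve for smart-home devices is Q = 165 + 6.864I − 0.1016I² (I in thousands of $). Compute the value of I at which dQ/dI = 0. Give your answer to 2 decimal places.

33.78

dQ/dI = 6.864 − 0.2032I.
The good is inferior where dQ/dI < 0. Setting dQ/dI = 0 gives I = 6.864 / 0.2032 = 33.78.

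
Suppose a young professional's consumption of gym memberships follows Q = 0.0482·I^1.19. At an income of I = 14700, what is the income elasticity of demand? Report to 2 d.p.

1.19

For Q = A·I^β the income elasticity is constant and equal to β.
Here β = 1.19, so η = 1.19.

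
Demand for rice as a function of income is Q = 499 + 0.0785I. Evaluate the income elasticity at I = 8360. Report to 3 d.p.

At I = 8360: Q = 1155.260.
dQ/dI = 0.0785.
η = (dQ/dI)·(I/Q) = 0.0785 × (8360/1155.260) = 0.568.

0.568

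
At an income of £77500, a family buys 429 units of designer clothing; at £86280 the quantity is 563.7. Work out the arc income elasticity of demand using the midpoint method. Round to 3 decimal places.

2.531

ΔQ = 563.7 − 429 = 134.7; midpoint Q̄ = (429 + 563.7)/2 = 496.35.
ΔI = 86280 − 77500 = 8780; midpoint Ī = (77500 + 86280)/2 = 81890.
η = (ΔQ/Q̄) ÷ (ΔI/Ī) = (134.7/496.35) ÷ (8780/81890) = 2.531.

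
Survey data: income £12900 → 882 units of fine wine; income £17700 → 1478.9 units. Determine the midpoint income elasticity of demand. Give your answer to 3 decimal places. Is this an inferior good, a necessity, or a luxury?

ΔQ = 1478.9 − 882 = 596.9; midpoint Q̄ = (882 + 1478.9)/2 = 1180.45.
ΔI = 17700 − 12900 = 4800; midpoint Ī = (12900 + 17700)/2 = 15300.
η = (ΔQ/Q̄) ÷ (ΔI/Ī) = (596.9/1180.45) ÷ (4800/15300) = 1.612.
η > 1 ⇒ luxury.

1.612 (luxury)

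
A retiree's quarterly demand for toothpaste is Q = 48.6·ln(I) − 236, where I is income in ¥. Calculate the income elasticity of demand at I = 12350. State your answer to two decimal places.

At I = 12350: Q = 221.881.
dQ/dI = 48.6/I = 0.00393522 at this income.
η = (dQ/dI)·(I/Q) = 0.00393522 × (12350/221.881) = 0.22.

0.22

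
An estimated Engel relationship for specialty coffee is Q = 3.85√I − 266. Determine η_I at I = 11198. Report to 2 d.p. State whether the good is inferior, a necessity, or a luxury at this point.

At I = 11198: Q = 141.409.
dQ/dI = 3.85/(2√I) = 0.0181912 at this income.
η = (dQ/dI)·(I/Q) = 0.0181912 × (11198/141.409) = 1.44.
Since η > 1, the good is a luxury.

1.44 (luxury)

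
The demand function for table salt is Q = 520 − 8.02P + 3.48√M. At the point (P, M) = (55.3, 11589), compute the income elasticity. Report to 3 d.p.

At P = 55.3, M = 11589: Q = 451.124.
Holding P constant, ∂Q/∂M = 3.48/(2√M) = 0.0161632.
η_M = (∂Q/∂M)·(M/Q) = 0.0161632 × (11589/451.124) = 0.415.

0.415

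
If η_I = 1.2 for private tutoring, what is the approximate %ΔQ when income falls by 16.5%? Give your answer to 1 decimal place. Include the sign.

-19.8%

%ΔQ ≈ η × %ΔI = 1.2 × (-16.5%) = -19.8%.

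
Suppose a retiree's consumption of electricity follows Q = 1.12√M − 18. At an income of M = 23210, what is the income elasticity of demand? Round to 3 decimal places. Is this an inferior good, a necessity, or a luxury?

0.559 (necessity)

At M = 23210: Q = 152.630.
dQ/dM = 1.12/(2√M) = 0.00367579 at this income.
η = (dQ/dM)·(M/Q) = 0.00367579 × (23210/152.630) = 0.559.
Since 0 < η < 1, the good is a necessity.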